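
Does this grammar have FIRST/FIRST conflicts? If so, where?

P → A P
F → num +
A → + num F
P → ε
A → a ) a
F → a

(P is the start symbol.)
No FIRST/FIRST conflicts.

FIRST sets of the non-terminals at (or reachable through a nullable prefix from) the front of some alternative:
  FIRST(A) = { '+', 'a' }

Productions for P:
  P → A P: FIRST = { '+', 'a' }
  P → ε: FIRST = { ε }
Productions for F:
  F → num +: FIRST = { 'num' }
  F → a: FIRST = { 'a' }
Productions for A:
  A → + num F: FIRST = { '+' }
  A → a ) a: FIRST = { 'a' }

All alternatives of each non-terminal have pairwise disjoint FIRST sets.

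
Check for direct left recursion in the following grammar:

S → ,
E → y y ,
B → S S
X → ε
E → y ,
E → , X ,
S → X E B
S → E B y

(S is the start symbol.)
No direct left recursion

S → ,: starts with ','
E → y y ,: starts with y
B → S S: starts with S
X → ε: starts with ε
E → y ,: starts with y
E → , X ,: starts with ','
S → X E B: starts with X
S → E B y: starts with E

No direct left recursion found.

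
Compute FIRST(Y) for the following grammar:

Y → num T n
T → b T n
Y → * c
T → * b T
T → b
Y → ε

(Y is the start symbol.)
From Y → num T n:
  - num is a terminal: add 'num' and stop
From Y → * c:
  - '*' is a terminal: add '*' and stop
From Y → ε:
  - ε-production, so ε ∈ FIRST(Y)

Collecting: FIRST(Y) = { '*', 'num', ε }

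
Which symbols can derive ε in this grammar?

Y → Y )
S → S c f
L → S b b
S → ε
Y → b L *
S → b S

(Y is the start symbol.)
{ 'S' }

A non-terminal is nullable if it can derive ε (the empty string): either it has an ε-production, or it has a production whose right-hand side consists entirely of nullable non-terminals.

ε-productions: S → ε
So S is immediately nullable.
No further non-terminal can be added: every production for the remaining non-terminals contains a terminal or a non-nullable non-terminal.
Nullable = { 'S' }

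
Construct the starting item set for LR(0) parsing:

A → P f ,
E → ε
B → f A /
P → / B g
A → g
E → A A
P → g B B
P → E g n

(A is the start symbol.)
{ [A → . P f ,], [A → . g], [A' → . A], [E → . A A], [E → .], [P → . / B g], [P → . E g n], [P → . g B B] }

First, augment the grammar with A' → A
I₀ = CLOSURE({ [A' → . A] }):
  [A' → . A] has the dot before A: add [A → . P f ,], [A → . g]
  [A → . P f ,] has the dot before P: add [P → . / B g], [P → . g B B], [P → . E g n]
  [P → . E g n] has the dot before E: add [E → .], [E → . A A]
No further items can be added.

I₀ = { [A → . P f ,], [A → . g], [A' → . A], [E → . A A], [E → .], [P → . / B g], [P → . E g n], [P → . g B B] }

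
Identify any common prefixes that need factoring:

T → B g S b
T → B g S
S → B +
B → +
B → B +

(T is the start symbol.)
Left-factoring is needed when two productions for the same non-terminal
share a common prefix on the right-hand side.

Productions for T:
  T → B g S b
  T → B g S
Productions for B:
  B → +
  B → B +

Found common prefix 'B g S' in productions for T

Answer: Yes, T has productions with common prefix 'B g S'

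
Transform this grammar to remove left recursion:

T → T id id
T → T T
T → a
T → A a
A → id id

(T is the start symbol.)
T is directly left-recursive. The standard transformation for
  A → A α₁ | ... | A α_m | β₁ | ... | β_n
is
  A  → β₁ A' | ... | β_n A'
  A' → α₁ A' | ... | α_m A' | ε

T → a becomes T → a T'
T → A a becomes T → A a T'
T → T id id becomes T' → id id T'
T → T T becomes T' → T T'
Add T' → ε

Productions for other non-terminals are unchanged:
  A → id id

Resulting grammar:
T → a T'
T → A a T'
T' → id id T'
T' → T T'
T' → ε
A → id id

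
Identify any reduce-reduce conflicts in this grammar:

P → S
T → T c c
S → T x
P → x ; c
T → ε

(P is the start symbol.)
A reduce-reduce conflict occurs when an LR(0) state has two complete items [A → α .] and [B → β .] — both call for a reduction, and with no lookahead the parser cannot choose between them.

Augment with P' → P and build the canonical LR(0) collection (I0 = CLOSURE({[P' → . P]}), then GOTO on every symbol after a dot until no new states appear). It has 10 states:
  I0: { [P → . S], [P → . x ; c], [P' → . P], [S → . T x], [T → . T c c], [T → .] }  — shift, reduce
  I1: { [P' → P .] }  — accept
  I2: { [P → S .] }  — reduce
  I3: { [S → T . x], [T → T . c c] }  — shift
  I4: { [P → x . ; c] }  — shift
  I5: { [P → x ; . c] }  — shift
  I6: { [P → x ; c .] }  — reduce
  I7: { [T → T c . c] }  — shift
  I8: { [S → T x .] }  — reduce
  I9: { [T → T c c .] }  — reduce

No state contains more than one complete item.

Answer: No reduce-reduce conflicts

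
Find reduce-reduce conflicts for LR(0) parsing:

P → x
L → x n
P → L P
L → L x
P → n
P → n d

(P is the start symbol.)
A reduce-reduce conflict occurs when an LR(0) state has two complete items [A → α .] and [B → β .] — both call for a reduction, and with no lookahead the parser cannot choose between them.

Augment with P' → P and build the canonical LR(0) collection (I0 = CLOSURE({[P' → . P]}), then GOTO on every symbol after a dot until no new states appear). It has 9 states:
  I0: { [L → . L x], [L → . x n], [P → . L P], [P → . n d], [P → . n], [P → . x], [P' → . P] }  — shift
  I1: { [L → . L x], [L → . x n], [L → L . x], [P → . L P], [P → . n d], [P → . n], [P → . x], [P → L . P] }  — shift
  I2: { [P' → P .] }  — accept
  I3: { [P → n . d], [P → n .] }  — shift, reduce
  I4: { [L → x . n], [P → x .] }  — shift, reduce
  I5: { [L → x n .] }  — reduce
  I6: { [P → n d .] }  — reduce
  I7: { [P → L P .] }  — reduce
  I8: { [L → L x .], [L → x . n], [P → x .] }  — shift, 2 reduces

I8 contains complete items [L → L x .], [P → x .] — reduce-reduce conflict.

Answer: Yes — I8: [L → L x .] vs [P → x .]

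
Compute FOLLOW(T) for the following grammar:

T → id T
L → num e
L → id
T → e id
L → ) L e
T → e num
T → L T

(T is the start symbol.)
T is the start symbol, so $ ∈ FOLLOW(T).
In T → id T: T is at the end; this adds FOLLOW(T) to itself — nothing new
In T → L T: T is at the end; this adds FOLLOW(T) to itself — nothing new

Taking the union: FOLLOW(T) = { $ }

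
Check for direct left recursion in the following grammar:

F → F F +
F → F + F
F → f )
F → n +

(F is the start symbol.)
Yes, F is left-recursive

Direct left recursion occurs when N → N α for some non-terminal N (the right-hand side begins with the left-hand side itself).

F → F F +: LEFT RECURSIVE (starts with F)
F → F + F: LEFT RECURSIVE (starts with F)
F → f ): starts with f
F → n +: starts with n

The grammar has direct left recursion on: F.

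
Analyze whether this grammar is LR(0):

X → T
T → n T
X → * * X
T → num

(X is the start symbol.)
Yes, the grammar is LR(0)

Augment with X' → X and build the canonical LR(0) collection (I0 = CLOSURE({[X' → . X]}), then GOTO on every symbol after a dot until no new states appear). It has 9 states:
  I0: { [T → . n T], [T → . num], [X → . * * X], [X → . T], [X' → . X] }  — shift
  I1: { [X → * . * X] }  — shift
  I2: { [X → T .] }  — reduce
  I3: { [X' → X .] }  — accept
  I4: { [T → . n T], [T → . num], [T → n . T] }  — shift
  I5: { [T → num .] }  — reduce
  I6: { [T → n T .] }  — reduce
  I7: { [T → . n T], [T → . num], [X → * * . X], [X → . * * X], [X → . T] }  — shift
  I8: { [X → * * X .] }  — reduce

Every state is either a pure shift/goto state or contains exactly one complete item and nothing to shift — no conflicts. The grammar is LR(0).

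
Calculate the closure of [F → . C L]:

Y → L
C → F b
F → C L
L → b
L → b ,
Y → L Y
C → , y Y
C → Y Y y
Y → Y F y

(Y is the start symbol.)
{ [C → . , y Y], [C → . F b], [C → . Y Y y], [F → . C L], [L → . b ,], [L → . b], [Y → . L Y], [Y → . L], [Y → . Y F y] }

To compute CLOSURE, for each item [A → α.Bβ] where B is a non-terminal, add [B → .γ] for all productions B → γ; repeat for the newly added items until nothing changes.

Start with: [F → . C L]
  [F → . C L] has the dot before C: add [C → . F b], [C → . , y Y], [C → . Y Y y]
  [C → . F b] has the dot before F: all F-items already present
  [C → . Y Y y] has the dot before Y: add [Y → . L], [Y → . L Y], [Y → . Y F y]
  [Y → . L] has the dot before L: add [L → . b], [L → . b ,]
No further items can be added.

CLOSURE = { [C → . , y Y], [C → . F b], [C → . Y Y y], [F → . C L], [L → . b ,], [L → . b], [Y → . L Y], [Y → . L], [Y → . Y F y] }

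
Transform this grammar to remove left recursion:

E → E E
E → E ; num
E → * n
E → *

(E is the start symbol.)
E is directly left-recursive. The standard transformation for
  A → A α₁ | ... | A α_m | β₁ | ... | β_n
is
  A  → β₁ A' | ... | β_n A'
  A' → α₁ A' | ... | α_m A' | ε

E → * n becomes E → * n E'
E → * becomes E → * E'
E → E E becomes E' → E E'
E → E ; num becomes E' → ; num E'
Add E' → ε

Resulting grammar:
E → * n E'
E → * E'
E' → E E'
E' → ; num E'
E' → ε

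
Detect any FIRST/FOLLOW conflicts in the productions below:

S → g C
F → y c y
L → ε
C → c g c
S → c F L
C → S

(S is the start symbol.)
A FIRST/FOLLOW conflict occurs when a non-terminal N has a nullable alternative N → β (β ⇒* ε) and another alternative N → α with FIRST(α) ∩ FOLLOW(N) ≠ ∅: on such a lookahead the parser cannot decide between expanding α and letting N vanish via β.

Nullable non-terminals: L.
L has a nullable alternative but only one production, so nothing to check.

C, F, S have no nullable alternative, so no FIRST/FOLLOW check is needed there.

No FIRST/FOLLOW conflicts found.

Answer: No FIRST/FOLLOW conflicts.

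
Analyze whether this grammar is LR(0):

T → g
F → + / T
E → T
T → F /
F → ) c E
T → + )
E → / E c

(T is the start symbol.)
Yes, the grammar is LR(0)

Augment with T' → T and build the canonical LR(0) collection (I0 = CLOSURE({[T' → . T]}), then GOTO on every symbol after a dot until no new states appear). It has 16 states:
  I0: { [F → . ) c E], [F → . + / T], [T → . + )], [T → . F /], [T → . g], [T' → . T] }  — shift
  I1: { [F → ) . c E] }  — shift
  I2: { [F → + . / T], [T → + . )] }  — shift
  I3: { [T → F . /] }  — shift
  I4: { [T' → T .] }  — accept
  I5: { [T → g .] }  — reduce
  I6: { [T → F / .] }  — reduce
  I7: { [T → + ) .] }  — reduce
  I8: { [F → + / . T], [F → . ) c E], [F → . + / T], [T → . + )], [T → . F /], [T → . g] }  — shift
  I9: { [F → + / T .] }  — reduce
  I10: { [E → . / E c], [E → . T], [F → ) c . E], [F → . ) c E], [F → . + / T], [T → . + )], [T → . F /], [T → . g] }  — shift
  I11: { [E → . / E c], [E → . T], [E → / . E c], [F → . ) c E], [F → . + / T], [T → . + )], [T → . F /], [T → . g] }  — shift
  I12: { [F → ) c E .] }  — reduce
  I13: { [E → T .] }  — reduce
  I14: { [E → / E . c] }  — shift
  I15: { [E → / E c .] }  — reduce

Every state is either a pure shift/goto state or contains exactly one complete item and nothing to shift — no conflicts. The grammar is LR(0).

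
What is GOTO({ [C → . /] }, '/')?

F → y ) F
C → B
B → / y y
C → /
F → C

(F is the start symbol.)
GOTO(I, '/') = CLOSURE({ [A → αX.β] : [A → α.Xβ] ∈ I, X = '/' })

Items with dot before '/', with the dot advanced:
  [C → . /] → [C → / .]
Closure adds nothing (no advanced item has the dot before a non-terminal).

GOTO = { [C → / .] }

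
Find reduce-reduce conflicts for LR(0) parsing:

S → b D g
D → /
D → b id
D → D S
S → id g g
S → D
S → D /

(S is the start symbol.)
Yes — I13: [D → / .] vs [S → D / .]

Augment with S' → S and build the canonical LR(0) collection (I0 = CLOSURE({[S' → . S]}), then GOTO on every symbol after a dot until no new states appear). It has 14 states:
  I0: { [D → . /], [D → . D S], [D → . b id], [S → . D /], [S → . D], [S → . b D g], [S → . id g g], [S' → . S] }  — shift
  I1: { [D → / .] }  — reduce
  I2: { [D → . /], [D → . D S], [D → . b id], [D → D . S], [S → . D /], [S → . D], [S → . b D g], [S → . id g g], [S → D . /], [S → D .] }  — shift, reduce
  I3: { [S' → S .] }  — accept
  I4: { [D → . /], [D → . D S], [D → . b id], [D → b . id], [S → b . D g] }  — shift
  I5: { [S → id . g g] }  — shift
  I6: { [S → id g . g] }  — shift
  I7: { [S → id g g .] }  — reduce
  I8: { [D → . /], [D → . D S], [D → . b id], [D → D . S], [S → . D /], [S → . D], [S → . b D g], [S → . id g g], [S → b D . g] }  — shift
  I9: { [D → b . id] }  — shift
  I10: { [D → b id .] }  — reduce
  I11: { [D → D S .] }  — reduce
  I12: { [S → b D g .] }  — reduce
  I13: { [D → / .], [S → D / .] }  — 2 reduces

I13 contains complete items [D → / .], [S → D / .] — reduce-reduce conflict.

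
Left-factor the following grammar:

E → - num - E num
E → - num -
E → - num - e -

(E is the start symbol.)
Left-factoring transforms A → αβ₁ | αβ₂ into A → αA' and A' → β₁ | β₂
(α is the longest common prefix among the alternatives). Repeat until
no nonterminal has two alternatives with a common prefix.

Round 1: E has alternatives sharing prefix '- num -'. Introduce E': E → - num - E'
  Add: E' → E num
  Add: E' → ε
  Add: E' → e -

No remaining common prefixes — done.

Resulting grammar:
E → - num - E'
E' → E num
E' → ε
E' → e -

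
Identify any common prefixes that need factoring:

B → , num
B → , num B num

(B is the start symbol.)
Yes, B has productions with common prefix ', num'

Left-factoring is needed when two productions for the same non-terminal
share a common prefix on the right-hand side.

Productions for B:
  B → , num
  B → , num B num

Found common prefix ', num' in productions for B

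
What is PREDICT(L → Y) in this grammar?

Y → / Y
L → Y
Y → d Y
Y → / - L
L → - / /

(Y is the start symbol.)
{ '/', 'd' }

PREDICT(L → Y) = (FIRST(RHS) \ {ε}) ∪ (FOLLOW(L) if ε ∈ FIRST(RHS), i.e. RHS ⇒* ε)
FIRST(Y) = { '/', 'd' }
FIRST(Y) = { '/', 'd' }
ε ∉ FIRST(Y), so FOLLOW(L) is not added.
PREDICT(L → Y) = { '/', 'd' }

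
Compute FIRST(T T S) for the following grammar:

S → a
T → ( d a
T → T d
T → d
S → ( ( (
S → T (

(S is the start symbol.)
FIRST sets of the non-terminals involved (from the grammar, by fixed-point iteration):
  FIRST(T) = { '(', 'd' }

To compute FIRST(T T S), process the symbols left to right:
Symbol T is a non-terminal. Add FIRST(T) \ {ε} = { '(', 'd' }
T is not nullable (ε ∉ FIRST(T)), so stop here.
FIRST(T T S) = { '(', 'd' }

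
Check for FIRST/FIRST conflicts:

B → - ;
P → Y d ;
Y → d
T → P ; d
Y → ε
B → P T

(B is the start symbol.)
No FIRST/FIRST conflicts.

A FIRST/FIRST conflict occurs when two productions N → α and N → β for the same non-terminal have FIRST(α) ∩ FIRST(β) ≠ ∅ (with ε ∈ FIRST of a nullable right-hand side, so two nullable alternatives also conflict).

FIRST sets of the non-terminals at (or reachable through a nullable prefix from) the front of some alternative:
  FIRST(P) = { 'd' }

Productions for B:
  B → - ;: FIRST = { '-' }
  B → P T: FIRST = { 'd' }
Productions for Y:
  Y → d: FIRST = { 'd' }
  Y → ε: FIRST = { ε }
P, T have only one production, so no FIRST/FIRST conflict is possible there.

All alternatives of each non-terminal have pairwise disjoint FIRST sets.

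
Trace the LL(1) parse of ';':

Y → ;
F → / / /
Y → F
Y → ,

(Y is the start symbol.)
LL(1) parsing maintains a stack (initially the start symbol over $) and the input. At each step: if the stack top is a terminal, match it against the current input token; if it is a non-terminal N, replace it with the RHS of M[N, lookahead] (the unique production whose predict set contains the lookahead).

Stack is shown with the top on the left.

Stack  Input  Action
--------------------
Y $    ; $    output Y → ;
; $    ; $    match ';'
$      $      accept

The string is accepted.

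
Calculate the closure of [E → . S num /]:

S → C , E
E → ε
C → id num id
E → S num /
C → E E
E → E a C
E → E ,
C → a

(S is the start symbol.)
{ [C → . E E], [C → . a], [C → . id num id], [E → . E ,], [E → . E a C], [E → . S num /], [E → .], [S → . C , E] }

Start with: [E → . S num /]
  [E → . S num /] has the dot before S: add [S → . C , E]
  [S → . C , E] has the dot before C: add [C → . id num id], [C → . E E], [C → . a]
  [C → . E E] has the dot before E: add [E → .], [E → . E a C], [E → . E ,]
No further items can be added.

CLOSURE = { [C → . E E], [C → . a], [C → . id num id], [E → . E ,], [E → . E a C], [E → . S num /], [E → .], [S → . C , E] }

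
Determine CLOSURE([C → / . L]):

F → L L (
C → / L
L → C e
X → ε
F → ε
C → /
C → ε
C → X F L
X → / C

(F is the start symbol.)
To compute CLOSURE, for each item [A → α.Bβ] where B is a non-terminal, add [B → .γ] for all productions B → γ; repeat for the newly added items until nothing changes.

Start with: [C → / . L]
  [C → / . L] has the dot before L: add [L → . C e]
  [L → . C e] has the dot before C: add [C → . / L], [C → . /], [C → .], [C → . X F L]
  [C → . X F L] has the dot before X: add [X → .], [X → . / C]
No further items can be added.

CLOSURE = { [C → . / L], [C → . /], [C → . X F L], [C → .], [C → / . L], [L → . C e], [X → . / C], [X → .] }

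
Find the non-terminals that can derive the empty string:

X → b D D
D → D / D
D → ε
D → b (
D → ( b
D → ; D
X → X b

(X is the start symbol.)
A non-terminal is nullable if it can derive ε (the empty string): either it has an ε-production, or it has a production whose right-hand side consists entirely of nullable non-terminals.

ε-productions: D → ε
So D is immediately nullable.
No further non-terminal can be added: every production for the remaining non-terminals contains a terminal or a non-nullable non-terminal.
Nullable = { 'D' }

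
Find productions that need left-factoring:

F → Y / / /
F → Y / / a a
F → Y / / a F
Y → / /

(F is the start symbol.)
Yes, F has productions with common prefix 'Y / /'

Left-factoring is needed when two productions for the same non-terminal
share a common prefix on the right-hand side.

Productions for F:
  F → Y / / /
  F → Y / / a a
  F → Y / / a F

Found common prefix 'Y / /' in productions for F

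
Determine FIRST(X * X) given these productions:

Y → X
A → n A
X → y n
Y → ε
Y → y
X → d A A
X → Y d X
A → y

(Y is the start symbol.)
{ 'd', 'y' }

FIRST sets of the non-terminals involved (from the grammar, by fixed-point iteration):
  FIRST(X) = { 'd', 'y' }

To compute FIRST(X * X), process the symbols left to right:
Symbol X is a non-terminal. Add FIRST(X) \ {ε} = { 'd', 'y' }
X is not nullable (ε ∉ FIRST(X)), so stop here.
FIRST(X * X) = { 'd', 'y' }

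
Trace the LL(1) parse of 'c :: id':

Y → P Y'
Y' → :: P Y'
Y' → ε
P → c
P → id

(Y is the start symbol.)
LL(1) parsing maintains a stack (initially the start symbol over $) and the input. At each step: if the stack top is a terminal, match it against the current input token; if it is a non-terminal N, replace it with the RHS of M[N, lookahead] (the unique production whose predict set contains the lookahead).

Stack is shown with the top on the left.

Stack      Input      Action
----------------------------
Y $        c :: id $  output Y → P Y'
P Y' $     c :: id $  output P → c
c Y' $     c :: id $  match 'c'
Y' $       :: id $    output Y' → :: P Y'
:: P Y' $  :: id $    match '::'
P Y' $     id $       output P → id
id Y' $    id $       match 'id'
Y' $       $          output Y' → ε
$          $          accept

The string is accepted.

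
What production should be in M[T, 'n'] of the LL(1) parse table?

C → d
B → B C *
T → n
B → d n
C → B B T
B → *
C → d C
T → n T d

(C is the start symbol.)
To find M[T, 'n'], we find productions for T where 'n' is in the predict set (PREDICT(N → α) = (FIRST(α) \ {ε}) ∪ (FOLLOW(N) if α ⇒* ε)).

T → n: PREDICT = { 'n' }
  'n' is in predict set, so this production goes in M[T, 'n']
T → n T d: PREDICT = { 'n' }
  'n' is in predict set, so this production goes in M[T, 'n']

M[T, 'n'] = T → n, T → n T d  (a multiply-defined cell — the grammar is not LL(1))

Answer: T → n, T → n T d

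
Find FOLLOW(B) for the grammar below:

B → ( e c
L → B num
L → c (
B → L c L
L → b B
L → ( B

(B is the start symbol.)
{ $, 'c', 'num' }

To compute FOLLOW(B), find every occurrence of B on a right-hand side N → α B β: add FIRST(β) \ {ε}, and if β is empty or nullable also add FOLLOW(N). Iterate to a fixed point.

B is the start symbol, so $ ∈ FOLLOW(B).
In L → B num: B is followed by num, add FIRST(num) \ {ε} = { 'num' }
In L → b B: B is at the end, add FOLLOW(L)
In L → ( B: B is at the end, add FOLLOW(L)

The FOLLOW sets referred to above (computed the same way, to a fixed point):
  FOLLOW(L) = { $, 'c', 'num' }

Taking the union: FOLLOW(B) = { $, 'c', 'num' }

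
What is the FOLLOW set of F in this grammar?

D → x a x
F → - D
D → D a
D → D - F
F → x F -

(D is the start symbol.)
To compute FOLLOW(F), find every occurrence of F on a right-hand side N → α F β: add FIRST(β) \ {ε}, and if β is empty or nullable also add FOLLOW(N). Iterate to a fixed point.

In D → D - F: F is at the end, add FOLLOW(D)
In F → x F -: F is followed by '-', add FIRST('-') \ {ε} = { '-' }

The FOLLOW sets referred to above (computed the same way, to a fixed point):
  FOLLOW(D) = { $, '-', 'a' }

Taking the union: FOLLOW(F) = { $, '-', 'a' }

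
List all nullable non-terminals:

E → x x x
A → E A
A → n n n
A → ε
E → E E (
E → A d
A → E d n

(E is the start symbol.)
ε-productions: A → ε
So A is immediately nullable.
No further non-terminal can be added: every production for the remaining non-terminals contains a terminal or a non-nullable non-terminal.
Nullable = { 'A' }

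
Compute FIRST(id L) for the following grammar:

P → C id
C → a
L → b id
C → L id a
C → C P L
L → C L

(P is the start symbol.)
{ 'id' }

To compute FIRST(id L), process the symbols left to right:
Symbol id is a terminal. Add 'id' and stop.
FIRST(id L) = { 'id' }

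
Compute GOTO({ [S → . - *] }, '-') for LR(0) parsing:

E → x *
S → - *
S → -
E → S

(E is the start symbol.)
{ [S → - . *] }

GOTO(I, '-') = CLOSURE({ [A → αX.β] : [A → α.Xβ] ∈ I, X = '-' })

Items with dot before '-', with the dot advanced:
  [S → . - *] → [S → - . *]
Closure adds nothing (no advanced item has the dot before a non-terminal).

GOTO = { [S → - . *] }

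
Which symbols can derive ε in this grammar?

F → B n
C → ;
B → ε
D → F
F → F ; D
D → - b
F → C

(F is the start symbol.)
{ 'B' }

A non-terminal is nullable if it can derive ε (the empty string): either it has an ε-production, or it has a production whose right-hand side consists entirely of nullable non-terminals.

ε-productions: B → ε
So B is immediately nullable.
No further non-terminal can be added: every production for the remaining non-terminals contains a terminal or a non-nullable non-terminal.
Nullable = { 'B' }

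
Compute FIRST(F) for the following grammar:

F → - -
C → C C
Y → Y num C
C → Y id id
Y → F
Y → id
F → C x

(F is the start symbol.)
FIRST sets of the other non-terminals involved (by the same procedure, iterated to a fixed point):
  FIRST(C) = { '-', 'id' }

From F → - -:
  - '-' is a terminal: add '-' and stop
From F → C x:
  - C is a non-terminal: add FIRST(C) \ {ε} = { '-', 'id' }
    C is not nullable, so stop

Collecting: FIRST(F) = { '-', 'id' }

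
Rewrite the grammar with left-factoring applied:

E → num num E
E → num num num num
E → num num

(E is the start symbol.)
E → num num E'
E' → E
E' → num num
E' → ε

Left-factoring transforms A → αβ₁ | αβ₂ into A → αA' and A' → β₁ | β₂
(α is the longest common prefix among the alternatives). Repeat until
no nonterminal has two alternatives with a common prefix.

Round 1: E has alternatives sharing prefix 'num num'. Introduce E': E → num num E'
  Add: E' → E
  Add: E' → num num
  Add: E' → ε

No remaining common prefixes — done.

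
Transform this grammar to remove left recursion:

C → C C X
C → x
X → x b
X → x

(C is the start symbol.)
C → x C'
C' → C X C'
C' → ε
X → x b
X → x

C is directly left-recursive. The standard transformation for
  A → A α₁ | ... | A α_m | β₁ | ... | β_n
is
  A  → β₁ A' | ... | β_n A'
  A' → α₁ A' | ... | α_m A' | ε

C → x becomes C → x C'
C → C C X becomes C' → C X C'
Add C' → ε

Productions for other non-terminals are unchanged:
  X → x b
  X → x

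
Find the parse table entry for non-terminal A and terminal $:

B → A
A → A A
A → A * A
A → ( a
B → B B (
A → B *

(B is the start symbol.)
Empty (error entry)

To find M[A, $], we find productions for A where $ is in the predict set (PREDICT(N → α) = (FIRST(α) \ {ε}) ∪ (FOLLOW(N) if α ⇒* ε)).

Relevant sets:
  FIRST(A) = { '(' }
  FIRST(B) = { '(' }

A → A A: PREDICT = { '(' }
A → A * A: PREDICT = { '(' }
A → ( a: PREDICT = { '(' }
A → B *: PREDICT = { '(' }

M[A, $] is empty (no production applies)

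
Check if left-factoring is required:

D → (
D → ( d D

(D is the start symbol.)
Yes, D has productions with common prefix '('

Left-factoring is needed when two productions for the same non-terminal
share a common prefix on the right-hand side.

Productions for D:
  D → (
  D → ( d D

Found common prefix '(' in productions for D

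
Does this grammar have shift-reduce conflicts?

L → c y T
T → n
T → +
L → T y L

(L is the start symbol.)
No shift-reduce conflicts

A shift-reduce conflict occurs when an LR(0) state has both:
  - a complete (reduce) item [A → α .] (dot at the end), and
  - a shift item [B → β . c γ] (dot before a terminal).

Augment with L' → L and build the canonical LR(0) collection (I0 = CLOSURE({[L' → . L]}), then GOTO on every symbol after a dot until no new states appear). It has 10 states:
  I0: { [L → . T y L], [L → . c y T], [L' → . L], [T → . +], [T → . n] }  — shift
  I1: { [T → + .] }  — reduce
  I2: { [L' → L .] }  — accept
  I3: { [L → T . y L] }  — shift
  I4: { [L → c . y T] }  — shift
  I5: { [T → n .] }  — reduce
  I6: { [L → c y . T], [T → . +], [T → . n] }  — shift
  I7: { [L → c y T .] }  — reduce
  I8: { [L → . T y L], [L → . c y T], [L → T y . L], [T → . +], [T → . n] }  — shift
  I9: { [L → T y L .] }  — reduce

No state contains both a complete item and a shift item.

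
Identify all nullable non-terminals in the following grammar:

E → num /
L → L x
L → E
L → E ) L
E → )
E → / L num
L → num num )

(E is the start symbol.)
None

A non-terminal is nullable if it can derive ε (the empty string): either it has an ε-production, or it has a production whose right-hand side consists entirely of nullable non-terminals.

There are no ε-productions, so no non-terminal can derive ε.
No non-terminals are nullable.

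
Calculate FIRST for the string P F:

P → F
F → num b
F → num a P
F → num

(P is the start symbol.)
{ 'num' }

FIRST sets of the non-terminals involved (from the grammar, by fixed-point iteration):
  FIRST(P) = { 'num' }

To compute FIRST(P F), process the symbols left to right:
Symbol P is a non-terminal. Add FIRST(P) \ {ε} = { 'num' }
P is not nullable (ε ∉ FIRST(P)), so stop here.
FIRST(P F) = { 'num' }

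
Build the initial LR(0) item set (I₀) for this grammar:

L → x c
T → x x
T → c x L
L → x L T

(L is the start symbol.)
{ [L → . x L T], [L → . x c], [L' → . L] }

First, augment the grammar with L' → L
I₀ = CLOSURE({ [L' → . L] }):
  [L' → . L] has the dot before L: add [L → . x c], [L → . x L T]
No further items can be added.

I₀ = { [L → . x L T], [L → . x c], [L' → . L] }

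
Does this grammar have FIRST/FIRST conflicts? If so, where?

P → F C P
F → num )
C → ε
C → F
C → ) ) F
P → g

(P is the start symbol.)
No FIRST/FIRST conflicts.

FIRST sets of the non-terminals at (or reachable through a nullable prefix from) the front of some alternative:
  FIRST(F) = { 'num' }

Productions for P:
  P → F C P: FIRST = { 'num' }
  P → g: FIRST = { 'g' }
Productions for C:
  C → ε: FIRST = { ε }
  C → F: FIRST = { 'num' }
  C → ) ) F: FIRST = { ')' }
F has only one production, so no FIRST/FIRST conflict is possible there.

All alternatives of each non-terminal have pairwise disjoint FIRST sets.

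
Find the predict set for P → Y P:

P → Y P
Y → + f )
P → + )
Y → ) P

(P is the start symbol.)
{ ')', '+' }

PREDICT(P → Y P) = (FIRST(RHS) \ {ε}) ∪ (FOLLOW(P) if ε ∈ FIRST(RHS), i.e. RHS ⇒* ε)
FIRST(Y) = { ')', '+' }
FIRST(Y P) = { ')', '+' }
ε ∉ FIRST(Y P), so FOLLOW(P) is not added.
PREDICT(P → Y P) = { ')', '+' }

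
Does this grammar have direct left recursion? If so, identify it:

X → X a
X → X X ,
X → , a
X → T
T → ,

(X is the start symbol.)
X → X a: LEFT RECURSIVE (starts with X)
X → X X ,: LEFT RECURSIVE (starts with X)
X → , a: starts with ','
X → T: starts with T
T → ,: starts with ','

The grammar has direct left recursion on: X.

Answer: Yes, X is left-recursive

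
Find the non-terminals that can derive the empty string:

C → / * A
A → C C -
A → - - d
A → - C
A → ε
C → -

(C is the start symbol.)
ε-productions: A → ε
So A is immediately nullable.
No further non-terminal can be added: every production for the remaining non-terminals contains a terminal or a non-nullable non-terminal.
Nullable = { 'A' }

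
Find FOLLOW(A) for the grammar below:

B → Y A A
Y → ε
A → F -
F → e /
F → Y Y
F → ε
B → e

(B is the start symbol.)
{ $, '-', 'e' }

In B → Y A A: A is followed by A, add FIRST(A) \ {ε} = { '-', 'e' }
In B → Y A A: A is at the end, add FOLLOW(B)

The FOLLOW sets referred to above (computed the same way, to a fixed point):
  FOLLOW(B) = { $ }

Taking the union: FOLLOW(A) = { $, '-', 'e' }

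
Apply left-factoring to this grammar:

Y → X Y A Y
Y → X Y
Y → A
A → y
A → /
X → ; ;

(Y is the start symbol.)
Left-factoring transforms A → αβ₁ | αβ₂ into A → αA' and A' → β₁ | β₂
(α is the longest common prefix among the alternatives). Repeat until
no nonterminal has two alternatives with a common prefix.

Round 1: Y has alternatives sharing prefix 'X Y'. Introduce Y': Y → X Y Y'
  Add: Y' → A Y
  Add: Y' → ε

No remaining common prefixes — done.

Resulting grammar:
Y → X Y Y'
Y' → A Y
Y' → ε
Y → A
A → y
A → /
X → ; ;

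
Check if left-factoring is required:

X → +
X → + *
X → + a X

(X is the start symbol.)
Left-factoring is needed when two productions for the same non-terminal
share a common prefix on the right-hand side.

Productions for X:
  X → +
  X → + *
  X → + a X

Found common prefix '+' in productions for X

Answer: Yes, X has productions with common prefix '+'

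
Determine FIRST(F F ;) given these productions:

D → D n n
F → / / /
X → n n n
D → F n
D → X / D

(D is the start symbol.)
{ '/' }

FIRST sets of the non-terminals involved (from the grammar, by fixed-point iteration):
  FIRST(F) = { '/' }

To compute FIRST(F F ;), process the symbols left to right:
Symbol F is a non-terminal. Add FIRST(F) \ {ε} = { '/' }
F is not nullable (ε ∉ FIRST(F)), so stop here.
FIRST(F F ;) = { '/' }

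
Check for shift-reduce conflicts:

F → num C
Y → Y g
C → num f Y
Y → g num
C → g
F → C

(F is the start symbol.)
Yes — I8: [C → num f Y .] vs [Y → Y . g]

Augment with F' → F and build the canonical LR(0) collection (I0 = CLOSURE({[F' → . F]}), then GOTO on every symbol after a dot until no new states appear). It has 12 states:
  I0: { [C → . g], [C → . num f Y], [F → . C], [F → . num C], [F' → . F] }  — shift
  I1: { [F → C .] }  — reduce
  I2: { [F' → F .] }  — accept
  I3: { [C → g .] }  — reduce
  I4: { [C → . g], [C → . num f Y], [C → num . f Y], [F → num . C] }  — shift
  I5: { [F → num C .] }  — reduce
  I6: { [C → num f . Y], [Y → . Y g], [Y → . g num] }  — shift
  I7: { [C → num . f Y] }  — shift
  I8: { [C → num f Y .], [Y → Y . g] }  — shift, reduce
  I9: { [Y → g . num] }  — shift
  I10: { [Y → g num .] }  — reduce
  I11: { [Y → Y g .] }  — reduce

I8 contains reduce item [C → num f Y .] and shift item [Y → Y . g] — shift-reduce conflict.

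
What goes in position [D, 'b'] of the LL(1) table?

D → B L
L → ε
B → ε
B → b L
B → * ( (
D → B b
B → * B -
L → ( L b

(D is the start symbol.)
D → B L, D → B b

To find M[D, 'b'], we find productions for D where 'b' is in the predict set (PREDICT(N → α) = (FIRST(α) \ {ε}) ∪ (FOLLOW(N) if α ⇒* ε)).

Relevant sets:
  FIRST(B) = { '*', 'b', ε }
  FIRST(L) = { '(', ε }
  FOLLOW(D) = { $ }

D → B L: PREDICT = { $, '(', '*', 'b' }
  'b' is in predict set, so this production goes in M[D, 'b']
D → B b: PREDICT = { '*', 'b' }
  'b' is in predict set, so this production goes in M[D, 'b']

M[D, 'b'] = D → B L, D → B b  (a multiply-defined cell — the grammar is not LL(1))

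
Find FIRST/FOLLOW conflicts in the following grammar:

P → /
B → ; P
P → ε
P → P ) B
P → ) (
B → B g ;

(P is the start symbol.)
Yes. P → P ')' B with FOLLOW(P) on { ')' }; P → ')' '(' with FOLLOW(P) on { ')' }

Nullable non-terminals: P.
FIRST sets used below: FIRST(P) = { ')', '/', ε }

P: nullable alternative(s) P → ε; FOLLOW(P) = { $, ')', 'g' }
  P → /: FIRST \ {ε} = { '/' } — disjoint from FOLLOW(P)
  P → ε: FIRST \ {ε} = { } — this is the only nullable alternative, skip
  P → P ) B: FIRST \ {ε} = { ')', '/' } — overlaps FOLLOW(P) on { ')' }: CONFLICT
  P → ) (: FIRST \ {ε} = { ')' } — overlaps FOLLOW(P) on { ')' }: CONFLICT

B has no nullable alternative, so no FIRST/FOLLOW check is needed there.

So the grammar has 2 FIRST/FOLLOW conflicts (marked CONFLICT above).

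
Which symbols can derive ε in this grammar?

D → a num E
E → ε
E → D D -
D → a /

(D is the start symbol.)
{ 'E' }

ε-productions: E → ε
So E is immediately nullable.
No further non-terminal can be added: every production for the remaining non-terminals contains a terminal or a non-nullable non-terminal.
Nullable = { 'E' }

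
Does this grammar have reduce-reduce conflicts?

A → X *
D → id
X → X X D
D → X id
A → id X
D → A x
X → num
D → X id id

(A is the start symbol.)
A reduce-reduce conflict occurs when an LR(0) state has two complete items [A → α .] and [B → β .] — both call for a reduction, and with no lookahead the parser cannot choose between them.

Augment with A' → A and build the canonical LR(0) collection (I0 = CLOSURE({[A' → . A]}), then GOTO on every symbol after a dot until no new states appear). It has 15 states:
  I0: { [A → . X *], [A → . id X], [A' → . A], [X → . X X D], [X → . num] }  — shift
  I1: { [A' → A .] }  — accept
  I2: { [A → X . *], [X → . X X D], [X → . num], [X → X . X D] }  — shift
  I3: { [A → id . X], [X → . X X D], [X → . num] }  — shift
  I4: { [X → num .] }  — reduce
  I5: { [A → id X .], [X → . X X D], [X → . num], [X → X . X D] }  — shift, reduce
  I6: { [A → . X *], [A → . id X], [D → . A x], [D → . X id id], [D → . X id], [D → . id], [X → . X X D], [X → . num], [X → X . X D], [X → X X . D] }  — shift
  I7: { [D → A . x] }  — shift
  I8: { [X → X X D .] }  — reduce
  I9: { [A → . X *], [A → . id X], [A → X . *], [D → . A x], [D → . X id id], [D → . X id], [D → . id], [D → X . id id], [D → X . id], [X → . X X D], [X → . num], [X → X . X D], [X → X X . D] }  — shift
  I10: { [A → id . X], [D → id .], [X → . X X D], [X → . num] }  — shift, reduce
  I11: { [A → X * .] }  — reduce
  I12: { [A → id . X], [D → X id . id], [D → X id .], [D → id .], [X → . X X D], [X → . num] }  — shift, 2 reduces
  I13: { [D → X id id .] }  — reduce
  I14: { [D → A x .] }  — reduce

I12 contains complete items [D → X id .], [D → id .] — reduce-reduce conflict.

Answer: Yes — I12: [D → X id .] vs [D → id .]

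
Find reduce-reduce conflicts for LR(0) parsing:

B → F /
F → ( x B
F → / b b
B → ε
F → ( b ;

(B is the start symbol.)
No reduce-reduce conflicts

Augment with B' → B and build the canonical LR(0) collection (I0 = CLOSURE({[B' → . B]}), then GOTO on every symbol after a dot until no new states appear). It has 12 states:
  I0: { [B → . F /], [B → .], [B' → . B], [F → . ( b ;], [F → . ( x B], [F → . / b b] }  — shift, reduce
  I1: { [F → ( . b ;], [F → ( . x B] }  — shift
  I2: { [F → / . b b] }  — shift
  I3: { [B' → B .] }  — accept
  I4: { [B → F . /] }  — shift
  I5: { [B → F / .] }  — reduce
  I6: { [F → / b . b] }  — shift
  I7: { [F → / b b .] }  — reduce
  I8: { [F → ( b . ;] }  — shift
  I9: { [B → . F /], [B → .], [F → ( x . B], [F → . ( b ;], [F → . ( x B], [F → . / b b] }  — shift, reduce
  I10: { [F → ( x B .] }  — reduce
  I11: { [F → ( b ; .] }  — reduce

No state contains more than one complete item.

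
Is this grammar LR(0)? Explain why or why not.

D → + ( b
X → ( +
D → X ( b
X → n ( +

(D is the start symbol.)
A grammar is LR(0) if no state in the canonical LR(0) collection has:
  - both a shift item (dot before a terminal) and a complete item (shift-reduce conflict), or
  - two or more complete items (reduce-reduce conflict; the accept item [D' → D .] counts as a complete item here).

Augment with D' → D and build the canonical LR(0) collection (I0 = CLOSURE({[D' → . D]}), then GOTO on every symbol after a dot until no new states appear). It has 13 states:
  I0: { [D → . + ( b], [D → . X ( b], [D' → . D], [X → . ( +], [X → . n ( +] }  — shift
  I1: { [X → ( . +] }  — shift
  I2: { [D → + . ( b] }  — shift
  I3: { [D' → D .] }  — accept
  I4: { [D → X . ( b] }  — shift
  I5: { [X → n . ( +] }  — shift
  I6: { [X → n ( . +] }  — shift
  I7: { [X → n ( + .] }  — reduce
  I8: { [D → X ( . b] }  — shift
  I9: { [D → X ( b .] }  — reduce
  I10: { [D → + ( . b] }  — shift
  I11: { [D → + ( b .] }  — reduce
  I12: { [X → ( + .] }  — reduce

Every state is either a pure shift/goto state or contains exactly one complete item and nothing to shift — no conflicts. The grammar is LR(0).

Answer: Yes, the grammar is LR(0)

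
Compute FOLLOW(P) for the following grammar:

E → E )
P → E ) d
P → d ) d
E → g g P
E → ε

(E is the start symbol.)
{ $, ')' }

To compute FOLLOW(P), find every occurrence of P on a right-hand side N → α P β: add FIRST(β) \ {ε}, and if β is empty or nullable also add FOLLOW(N). Iterate to a fixed point.

In E → g g P: P is at the end, add FOLLOW(E)

The FOLLOW sets referred to above (computed the same way, to a fixed point):
  FOLLOW(E) = { $, ')' }

Taking the union: FOLLOW(P) = { $, ')' }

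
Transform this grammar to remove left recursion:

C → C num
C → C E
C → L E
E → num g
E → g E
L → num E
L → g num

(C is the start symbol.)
C → L E C'
C' → num C'
C' → E C'
C' → ε
E → num g
E → g E
L → num E
L → g num

C is directly left-recursive. The standard transformation for
  A → A α₁ | ... | A α_m | β₁ | ... | β_n
is
  A  → β₁ A' | ... | β_n A'
  A' → α₁ A' | ... | α_m A' | ε

C → L E becomes C → L E C'
C → C num becomes C' → num C'
C → C E becomes C' → E C'
Add C' → ε

Productions for other non-terminals are unchanged:
  E → num g
  E → g E
  L → num E
  L → g num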